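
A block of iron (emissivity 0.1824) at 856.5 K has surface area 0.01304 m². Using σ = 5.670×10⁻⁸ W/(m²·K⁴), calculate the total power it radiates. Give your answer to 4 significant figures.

P ≈ 72.58 W

Area A = 0.01304 m².
P = εσAT⁴ = 0.1824 × 5.670×10⁻⁸ × 0.01304 × (856.5)⁴ = 72.58 W.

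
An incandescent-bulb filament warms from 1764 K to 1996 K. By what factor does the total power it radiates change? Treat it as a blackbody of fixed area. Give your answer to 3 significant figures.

P ∝ T⁴, so P₂/P₁ = (T₂/T₁)⁴ = (1996/1764)⁴ = (1.13152)⁴ = 1.64.

P₂/P₁ ≈ 1.64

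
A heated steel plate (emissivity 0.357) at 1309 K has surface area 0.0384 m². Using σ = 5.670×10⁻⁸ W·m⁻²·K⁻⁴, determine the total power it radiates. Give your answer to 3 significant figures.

Area A = 0.0384 m².
P = εσAT⁴ = 0.357 × 5.670×10⁻⁸ × 0.0384 × (1309)⁴ = 2.28×10³ W.

P ≈ 2.28×10³ W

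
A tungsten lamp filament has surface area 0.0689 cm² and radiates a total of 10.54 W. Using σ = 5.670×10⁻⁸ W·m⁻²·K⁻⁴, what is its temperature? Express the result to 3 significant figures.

T ≈ 2.28×10³ K

Area A = 0.0689 cm² = 6.89×10⁻⁶ m².
P = σAT⁴ ⇒ T = (P/(σA))^(1/4) = (10.54/(5.670×10⁻⁸×6.89×10⁻⁶))^(1/4) = 2.28×10³ K.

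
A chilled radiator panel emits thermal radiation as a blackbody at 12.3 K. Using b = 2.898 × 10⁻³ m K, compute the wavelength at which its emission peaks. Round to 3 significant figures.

Wien's displacement law: λ_max = b/T = (2.898×10⁻³ m·K)/(12.3 K) = 2.356×10⁻⁴ m.
That is 236 μm, in the infrared range.

λ_max ≈ 236 μm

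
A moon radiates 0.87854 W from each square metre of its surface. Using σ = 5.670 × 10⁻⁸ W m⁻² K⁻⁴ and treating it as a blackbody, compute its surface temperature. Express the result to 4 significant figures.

I = σT⁴, so T = (I/σ)^(1/4) = (0.87854/(5.670×10⁻⁸))^(1/4) = 62.74 K.

T ≈ 62.74 K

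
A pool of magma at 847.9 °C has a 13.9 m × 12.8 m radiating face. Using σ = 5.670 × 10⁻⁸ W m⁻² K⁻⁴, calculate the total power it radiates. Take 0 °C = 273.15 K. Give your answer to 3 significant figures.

T = 847.9 °C + 273.15 = 1121.05 K.
Area A = 13.9 × 12.8 = 177.92 m².
P = σAT⁴ = 5.670×10⁻⁸ × 177.92 × (1121.05)⁴ = 1.59×10⁷ W.

P ≈ 1.59×10⁷ W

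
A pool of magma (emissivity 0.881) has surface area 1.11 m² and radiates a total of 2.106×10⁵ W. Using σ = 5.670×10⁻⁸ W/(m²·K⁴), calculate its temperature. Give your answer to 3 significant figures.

Area A = 1.11 m².
P = εσAT⁴ ⇒ T = (P/(εσA))^(1/4) = (2.106×10⁵/(0.881×5.670×10⁻⁸×1.11))^(1/4) = 1.40×10³ K.

T ≈ 1.40×10³ K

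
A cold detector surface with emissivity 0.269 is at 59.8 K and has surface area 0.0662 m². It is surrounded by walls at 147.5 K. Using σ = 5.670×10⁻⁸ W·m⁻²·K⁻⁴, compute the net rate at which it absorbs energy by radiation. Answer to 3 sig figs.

Area A = 0.0662 m².
Net radiated power P_net = εσA(T⁴ − T₀⁴) = 0.269×5.670×10⁻⁸×0.0662×(59.8⁴ − 147.5⁴).
T⁴ − T₀⁴ = 1.27881×10⁷ − 4.73334×10⁸ = -4.60546×10⁸ K⁴, so P_net = -0.465 W — negative, meaning a net gain of 0.465 W.

Net gain ≈ 0.465 W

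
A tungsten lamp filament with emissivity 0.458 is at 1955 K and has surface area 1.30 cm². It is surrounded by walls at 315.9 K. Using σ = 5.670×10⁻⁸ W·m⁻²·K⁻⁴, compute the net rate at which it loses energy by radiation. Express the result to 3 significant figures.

Area A = 1.30 cm² = 1.30×10⁻⁴ m².
Net radiated power P_net = εσA(T⁴ − T₀⁴) = 0.458×5.670×10⁻⁸×1.30×10⁻⁴×(1955⁴ − 315.9⁴).
T⁴ − T₀⁴ = 1.46079×10¹³ − 9.95860×10⁹ = 1.45979×10¹³ K⁴, so P_net = 49.3 W.

Net loss ≈ 49.3 W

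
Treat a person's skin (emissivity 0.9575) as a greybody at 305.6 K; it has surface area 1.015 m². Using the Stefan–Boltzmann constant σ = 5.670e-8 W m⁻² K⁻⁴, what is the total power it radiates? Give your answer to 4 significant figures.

P ≈ 480.6 W

Area A = 1.015 m².
P = εσAT⁴ = 0.9575 × 5.670×10⁻⁸ × 1.015 × (305.6)⁴ = 480.6 W.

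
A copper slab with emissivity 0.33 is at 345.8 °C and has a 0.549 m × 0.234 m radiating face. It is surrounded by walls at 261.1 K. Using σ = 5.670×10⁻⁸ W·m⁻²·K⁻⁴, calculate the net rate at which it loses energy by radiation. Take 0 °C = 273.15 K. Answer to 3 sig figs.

Net loss ≈ 342 W

T = 345.8 °C + 273.15 = 618.95 K.
Area A = 0.549 × 0.234 = 0.128466 m².
Net radiated power P_net = εσA(T⁴ − T₀⁴) = 0.33×5.670×10⁻⁸×0.128466×(618.95⁴ − 261.1⁴).
T⁴ − T₀⁴ = 1.46765×10¹¹ − 4.64759×10⁹ = 1.42117×10¹¹ K⁴, so P_net = 342 W.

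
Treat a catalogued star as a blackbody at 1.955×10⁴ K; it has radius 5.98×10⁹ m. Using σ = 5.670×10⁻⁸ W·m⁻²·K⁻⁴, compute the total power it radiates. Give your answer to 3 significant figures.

P ≈ 3.72×10³⁰ W

Surface area A = 4πR² = 4π(5.98×10⁹ m)² = 4.49378×10²⁰ m².
P = σAT⁴ = 5.670×10⁻⁸ × 4.49378×10²⁰ × (1.955×10⁴)⁴ = 3.72×10³⁰ W.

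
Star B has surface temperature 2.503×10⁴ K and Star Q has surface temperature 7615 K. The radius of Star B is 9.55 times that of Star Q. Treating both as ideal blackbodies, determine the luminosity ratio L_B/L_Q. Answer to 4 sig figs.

L_B/L_Q ≈ 1.065×10⁴

L ∝ R²T⁴, so L_B/L_Q = (R_B/R_Q)²(T_B/T_Q)⁴ = (9.55)² × (2.503×10⁴/7615)⁴ = 91.2025 × 116.725 = 1.065×10⁴.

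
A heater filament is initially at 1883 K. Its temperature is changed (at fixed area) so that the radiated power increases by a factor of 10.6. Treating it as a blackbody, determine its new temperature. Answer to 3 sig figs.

P ∝ T⁴, so T₂/T₁ = (P₂/P₁)^(1/4) = (10.6)^(1/4) = 1.80437.
T₂ = 1883 × 1.80437 = 3.40×10³ K.

T₂ ≈ 3.40×10³ K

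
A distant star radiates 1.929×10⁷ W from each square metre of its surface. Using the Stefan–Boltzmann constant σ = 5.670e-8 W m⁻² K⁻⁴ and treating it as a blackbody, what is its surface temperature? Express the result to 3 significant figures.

T ≈ 4.29×10³ K

I = σT⁴, so T = (I/σ)^(1/4) = (1.929×10⁷/(5.670×10⁻⁸))^(1/4) = 4.29×10³ K.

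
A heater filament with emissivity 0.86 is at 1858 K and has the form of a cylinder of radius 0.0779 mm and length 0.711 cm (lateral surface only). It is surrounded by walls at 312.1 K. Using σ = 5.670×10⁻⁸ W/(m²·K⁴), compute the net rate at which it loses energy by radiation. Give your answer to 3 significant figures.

Net loss ≈ 2.02 W

Lateral area A = 2πrL = 2π×7.79×10⁻⁵×7.11×10⁻³ = 3.48006×10⁻⁶ m².
Net radiated power P_net = εσA(T⁴ − T₀⁴) = 0.86×5.670×10⁻⁸×3.48006×10⁻⁶×(1858⁴ − 312.1⁴).
T⁴ − T₀⁴ = 1.19174×10¹³ − 9.48801×10⁹ = 1.19079×10¹³ K⁴, so P_net = 2.02 W.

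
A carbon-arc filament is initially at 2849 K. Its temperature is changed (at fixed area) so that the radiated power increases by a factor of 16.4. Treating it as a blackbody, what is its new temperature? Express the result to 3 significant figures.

P ∝ T⁴, so T₂/T₁ = (P₂/P₁)^(1/4) = (16.4)^(1/4) = 2.01238.
T₂ = 2849 × 2.01238 = 5.73×10³ K.

T₂ ≈ 5.73×10³ K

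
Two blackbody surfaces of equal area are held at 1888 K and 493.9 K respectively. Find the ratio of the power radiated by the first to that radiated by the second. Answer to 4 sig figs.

With equal areas, P₁/P₂ = (T₁/T₂)⁴ = (1888/493.9)⁴ = 213.5.

P₁/P₂ ≈ 213.5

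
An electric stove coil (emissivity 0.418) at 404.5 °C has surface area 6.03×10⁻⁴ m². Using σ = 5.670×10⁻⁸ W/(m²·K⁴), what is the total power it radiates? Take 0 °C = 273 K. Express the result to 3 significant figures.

T = 404.5 °C + 273 = 677.5 K.
Area A = 6.03×10⁻⁴ m².
P = εσAT⁴ = 0.418 × 5.670×10⁻⁸ × 6.03×10⁻⁴ × (677.5)⁴ = 3.01 W.

P ≈ 3.01 W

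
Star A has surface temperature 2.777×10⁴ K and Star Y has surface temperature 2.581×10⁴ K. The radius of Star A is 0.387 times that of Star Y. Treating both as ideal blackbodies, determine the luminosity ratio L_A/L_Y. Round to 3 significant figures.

L ∝ R²T⁴, so L_A/L_Y = (R_A/R_Y)²(T_A/T_Y)⁴ = (0.387)² × (2.777×10⁴/2.581×10⁴)⁴ = 0.149769 × 1.34014 = 0.201.

L_A/L_Y ≈ 0.201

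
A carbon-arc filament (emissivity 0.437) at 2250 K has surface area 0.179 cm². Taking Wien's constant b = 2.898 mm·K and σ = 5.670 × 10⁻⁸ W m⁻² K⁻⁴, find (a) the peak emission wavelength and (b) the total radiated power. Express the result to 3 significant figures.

λ_max ≈ 1.29×10³ nm; P ≈ 11.4 W

(a) λ_max = b/T = 2.898×10⁻³/2250 = 1.288×10⁻⁶ m = 1.29×10³ nm.
Area A = 0.179 cm² = 1.79×10⁻⁵ m².
(b) P = εσAT⁴ = 0.437×5.670×10⁻⁸×1.79×10⁻⁵×(2250)⁴ = 11.4 W.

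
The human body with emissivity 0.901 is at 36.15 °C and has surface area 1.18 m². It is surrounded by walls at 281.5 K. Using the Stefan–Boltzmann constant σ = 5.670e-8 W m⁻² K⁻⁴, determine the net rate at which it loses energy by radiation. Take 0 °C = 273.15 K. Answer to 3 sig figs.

T = 36.15 °C + 273.15 = 309.30 K.
Area A = 1.18 m².
Net radiated power P_net = εσA(T⁴ − T₀⁴) = 0.901×5.670×10⁻⁸×1.18×(309.30⁴ − 281.5⁴).
T⁴ − T₀⁴ = 9.15208×10⁹ − 6.27933×10⁹ = 2.87275×10⁹ K⁴, so P_net = 173 W.

Net loss ≈ 173 W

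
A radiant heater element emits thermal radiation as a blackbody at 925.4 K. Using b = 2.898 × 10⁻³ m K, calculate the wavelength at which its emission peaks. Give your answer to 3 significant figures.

Wien's displacement law: λ_max = b/T = (2.898×10⁻³ m·K)/(925.4 K) = 3.132×10⁻⁶ m.
That is 3.13 μm, in the infrared range.

λ_max ≈ 3.13 μm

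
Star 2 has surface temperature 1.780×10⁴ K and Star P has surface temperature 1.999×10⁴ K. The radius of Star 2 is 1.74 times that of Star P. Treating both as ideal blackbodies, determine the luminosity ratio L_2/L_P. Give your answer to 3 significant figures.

L ∝ R²T⁴, so L_2/L_P = (R_2/R_P)²(T_2/T_P)⁴ = (1.74)² × (1.780×10⁴/1.999×10⁴)⁴ = 3.0276 × 0.628679 = 1.90.

L_2/L_P ≈ 1.90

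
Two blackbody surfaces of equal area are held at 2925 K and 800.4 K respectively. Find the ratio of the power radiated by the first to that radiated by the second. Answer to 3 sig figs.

With equal areas, P₁/P₂ = (T₁/T₂)⁴ = (2925/800.4)⁴ = 178.

P₁/P₂ ≈ 178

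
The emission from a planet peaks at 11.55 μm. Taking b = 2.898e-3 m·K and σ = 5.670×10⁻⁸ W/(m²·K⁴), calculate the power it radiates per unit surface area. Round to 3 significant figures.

I ≈ 225 W/m²

Wien's law: T = b/λ_max = 2.898×10⁻³/1.155×10⁻⁵ = 250.909 K.
Then I = σT⁴ = 5.670×10⁻⁸×(250.909)⁴ = 225 W/m².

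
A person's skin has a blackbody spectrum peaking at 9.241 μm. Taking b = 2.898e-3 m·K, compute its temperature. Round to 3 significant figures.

Wien's law gives T = b/λ_max = (2.898×10⁻³ m·K)/(9.241×10⁻⁶ m) = 314 K.

T ≈ 314 K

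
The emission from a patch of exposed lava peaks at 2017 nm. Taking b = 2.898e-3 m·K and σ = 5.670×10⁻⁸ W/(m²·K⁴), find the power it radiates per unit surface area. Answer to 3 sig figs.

I ≈ 2.42×10⁵ W/m²

Wien's law: T = b/λ_max = 2.898×10⁻³/2.017×10⁻⁶ = 1436.79 K.
Then I = σT⁴ = 5.670×10⁻⁸×(1436.79)⁴ = 2.42×10⁵ W/m².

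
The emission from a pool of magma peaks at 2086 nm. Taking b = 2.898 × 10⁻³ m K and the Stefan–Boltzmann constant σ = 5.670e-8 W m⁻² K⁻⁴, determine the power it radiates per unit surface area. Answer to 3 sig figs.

Wien's law: T = b/λ_max = 2.898×10⁻³/2.086×10⁻⁶ = 1389.26 K.
Then I = σT⁴ = 5.670×10⁻⁸×(1389.26)⁴ = 2.11×10⁵ W/m².

I ≈ 2.11×10⁵ W/m²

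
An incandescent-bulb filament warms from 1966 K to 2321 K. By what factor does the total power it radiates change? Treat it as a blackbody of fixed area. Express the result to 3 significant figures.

P₂/P₁ ≈ 1.94

P ∝ T⁴, so P₂/P₁ = (T₂/T₁)⁴ = (2321/1966)⁴ = (1.18057)⁴ = 1.94.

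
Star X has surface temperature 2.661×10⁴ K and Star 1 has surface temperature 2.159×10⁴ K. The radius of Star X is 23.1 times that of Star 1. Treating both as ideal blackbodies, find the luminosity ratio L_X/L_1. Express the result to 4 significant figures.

L_X/L_1 ≈ 1231

L ∝ R²T⁴, so L_X/L_1 = (R_X/R_1)²(T_X/T_1)⁴ = (23.1)² × (2.661×10⁴/2.159×10⁴)⁴ = 533.61 × 2.30764 = 1231.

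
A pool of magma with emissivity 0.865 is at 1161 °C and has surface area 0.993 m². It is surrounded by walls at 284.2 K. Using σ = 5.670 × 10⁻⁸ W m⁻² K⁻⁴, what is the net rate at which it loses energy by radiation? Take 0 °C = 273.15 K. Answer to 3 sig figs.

Net loss ≈ 2.06×10⁵ W

T = 1161 °C + 273.15 = 1434.15 K.
Area A = 0.993 m².
Net radiated power P_net = εσA(T⁴ − T₀⁴) = 0.865×5.670×10⁻⁸×0.993×(1434.15⁴ − 284.2⁴).
T⁴ − T₀⁴ = 4.23037×10¹² − 6.52373×10⁹ = 4.22385×10¹² K⁴, so P_net = 2.06×10⁵ W.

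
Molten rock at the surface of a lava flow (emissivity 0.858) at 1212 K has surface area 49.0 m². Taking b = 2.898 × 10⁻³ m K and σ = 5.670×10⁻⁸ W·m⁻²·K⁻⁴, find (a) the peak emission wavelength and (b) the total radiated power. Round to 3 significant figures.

λ_max ≈ 2.39×10³ nm; P ≈ 5.14×10⁶ W

(a) λ_max = b/T = 2.898×10⁻³/1212 = 2.391×10⁻⁶ m = 2.39×10³ nm.
Area A = 49.0 m².
(b) P = εσAT⁴ = 0.858×5.670×10⁻⁸×49.0×(1212)⁴ = 5.14×10⁶ W.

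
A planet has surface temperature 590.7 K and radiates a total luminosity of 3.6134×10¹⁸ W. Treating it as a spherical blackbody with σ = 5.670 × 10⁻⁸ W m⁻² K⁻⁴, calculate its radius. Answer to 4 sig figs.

R ≈ 6.454×10⁶ m

L = 4πR²σT⁴ ⇒ R = √(L/(4πσT⁴)).
σT⁴ = 6903.21 W/m², so R = √(3.6134×10¹⁸/(4π×6903.21)) = 6.454×10⁶ m.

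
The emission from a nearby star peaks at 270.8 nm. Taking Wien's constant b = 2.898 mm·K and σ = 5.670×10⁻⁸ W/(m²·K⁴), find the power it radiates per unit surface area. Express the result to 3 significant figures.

Wien's law: T = b/λ_max = 2.898×10⁻³/2.708×10⁻⁷ = 10701.6 K.
Then I = σT⁴ = 5.670×10⁻⁸×(10701.6)⁴ = 7.44×10⁸ W/m².

I ≈ 7.44×10⁸ W/m²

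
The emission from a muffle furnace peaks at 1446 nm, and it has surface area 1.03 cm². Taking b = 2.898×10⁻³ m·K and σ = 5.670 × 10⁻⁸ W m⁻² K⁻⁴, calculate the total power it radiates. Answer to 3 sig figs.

P ≈ 94.2 W

Wien's law: T = b/λ_max = 2.898×10⁻³/1.446×10⁻⁶ = 2004.15 K.
Area A = 1.03 cm² = 1.03×10⁻⁴ m².
Then P = σAT⁴ = 5.670×10⁻⁸×1.03×10⁻⁴×(2004.15)⁴ = 94.2 W.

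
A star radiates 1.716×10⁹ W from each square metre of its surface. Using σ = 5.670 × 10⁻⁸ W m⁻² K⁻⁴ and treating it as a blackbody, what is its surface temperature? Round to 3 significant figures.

I = σT⁴, so T = (I/σ)^(1/4) = (1.716×10⁹/(5.670×10⁻⁸))^(1/4) = 1.32×10⁴ K.

T ≈ 1.32×10⁴ K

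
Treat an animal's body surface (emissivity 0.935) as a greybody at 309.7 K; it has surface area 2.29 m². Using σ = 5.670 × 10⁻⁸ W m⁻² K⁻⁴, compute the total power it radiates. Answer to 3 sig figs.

Area A = 2.29 m².
P = εσAT⁴ = 0.935 × 5.670×10⁻⁸ × 2.29 × (309.7)⁴ = 1.12×10³ W.

P ≈ 1.12×10³ W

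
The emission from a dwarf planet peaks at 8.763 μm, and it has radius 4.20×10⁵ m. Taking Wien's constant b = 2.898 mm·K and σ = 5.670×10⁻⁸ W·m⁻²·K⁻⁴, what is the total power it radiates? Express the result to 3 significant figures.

Wien's law: T = b/λ_max = 2.898×10⁻³/8.763×10⁻⁶ = 330.709 K.
Surface area A = 4πR² = 4π(4.20×10⁵ m)² = 2.21671×10¹² m².
Then P = σAT⁴ = 5.670×10⁻⁸×2.21671×10¹²×(330.709)⁴ = 1.50×10¹⁵ W.

P ≈ 1.50×10¹⁵ W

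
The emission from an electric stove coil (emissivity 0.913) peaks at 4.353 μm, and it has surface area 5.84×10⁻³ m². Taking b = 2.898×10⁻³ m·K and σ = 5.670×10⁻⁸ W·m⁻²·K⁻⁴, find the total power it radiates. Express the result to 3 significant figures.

Wien's law: T = b/λ_max = 2.898×10⁻³/4.353×10⁻⁶ = 665.748 K.
Area A = 5.84×10⁻³ m².
Then P = εσAT⁴ = 0.913×5.670×10⁻⁸×5.84×10⁻³×(665.748)⁴ = 59.4 W.

P ≈ 59.4 W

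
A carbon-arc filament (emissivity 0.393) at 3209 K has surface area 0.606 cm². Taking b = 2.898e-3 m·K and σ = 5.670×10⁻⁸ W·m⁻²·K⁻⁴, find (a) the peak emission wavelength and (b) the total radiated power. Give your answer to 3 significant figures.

λ_max ≈ 903 nm; P ≈ 143 W

(a) λ_max = b/T = 2.898×10⁻³/3209 = 9.031×10⁻⁷ m = 903 nm.
Area A = 0.606 cm² = 6.06×10⁻⁵ m².
(b) P = εσAT⁴ = 0.393×5.670×10⁻⁸×6.06×10⁻⁵×(3209)⁴ = 143 W.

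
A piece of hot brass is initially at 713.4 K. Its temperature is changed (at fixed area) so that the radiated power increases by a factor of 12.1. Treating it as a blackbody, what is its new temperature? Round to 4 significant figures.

P ∝ T⁴, so T₂/T₁ = (P₂/P₁)^(1/4) = (12.1)^(1/4) = 1.86508.
T₂ = 713.4 × 1.86508 = 1331 K.

T₂ ≈ 1331 K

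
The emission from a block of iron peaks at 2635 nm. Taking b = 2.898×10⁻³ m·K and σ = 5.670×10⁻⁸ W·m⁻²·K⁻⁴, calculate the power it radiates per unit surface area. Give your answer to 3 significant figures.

Wien's law: T = b/λ_max = 2.898×10⁻³/2.635×10⁻⁶ = 1099.81 K.
Then I = σT⁴ = 5.670×10⁻⁸×(1099.81)⁴ = 8.30×10⁴ W/m².

I ≈ 8.30×10⁴ W/m²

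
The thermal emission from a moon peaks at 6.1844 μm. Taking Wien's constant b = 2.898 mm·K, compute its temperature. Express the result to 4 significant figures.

T ≈ 468.6 K

Wien's law gives T = b/λ_max = (2.898×10⁻³ m·K)/(6.1844×10⁻⁶ m) = 468.6 K.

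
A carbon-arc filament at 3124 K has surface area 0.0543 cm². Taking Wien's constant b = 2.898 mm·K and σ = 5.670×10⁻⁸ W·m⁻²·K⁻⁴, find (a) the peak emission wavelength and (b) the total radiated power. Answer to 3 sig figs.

(a) λ_max = b/T = 2.898×10⁻³/3124 = 9.277×10⁻⁷ m = 928 nm.
Area A = 0.0543 cm² = 5.43×10⁻⁶ m².
(b) P = σAT⁴ = 5.670×10⁻⁸×5.43×10⁻⁶×(3124)⁴ = 29.3 W.

λ_max ≈ 928 nm; P ≈ 29.3 W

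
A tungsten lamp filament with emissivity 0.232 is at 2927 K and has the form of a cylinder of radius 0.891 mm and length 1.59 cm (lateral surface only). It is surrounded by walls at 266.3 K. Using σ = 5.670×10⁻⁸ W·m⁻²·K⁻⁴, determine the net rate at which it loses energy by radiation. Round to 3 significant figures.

Net loss ≈ 85.9 W

Lateral area A = 2πrL = 2π×8.91×10⁻⁴×0.0159 = 8.90133×10⁻⁵ m².
Net radiated power P_net = εσA(T⁴ − T₀⁴) = 0.232×5.670×10⁻⁸×8.90133×10⁻⁵×(2927⁴ − 266.3⁴).
T⁴ − T₀⁴ = 7.33991×10¹³ − 5.02904×10⁹ = 7.33941×10¹³ K⁴, so P_net = 85.9 W.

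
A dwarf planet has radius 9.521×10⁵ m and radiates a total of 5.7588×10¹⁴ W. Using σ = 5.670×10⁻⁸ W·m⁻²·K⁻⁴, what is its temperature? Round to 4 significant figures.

Surface area A = 4πR² = 4π(9.521×10⁵ m)² = 1.13913×10¹³ m².
P = σAT⁴ ⇒ T = (P/(σA))^(1/4) = (5.7588×10¹⁴/(5.670×10⁻⁸×1.13913×10¹³))^(1/4) = 172.8 K.

T ≈ 172.8 K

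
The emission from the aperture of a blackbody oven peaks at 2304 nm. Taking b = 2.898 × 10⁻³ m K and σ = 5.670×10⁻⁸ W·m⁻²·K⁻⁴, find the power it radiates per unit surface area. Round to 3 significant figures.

I ≈ 1.42×10⁵ W/m²

Wien's law: T = b/λ_max = 2.898×10⁻³/2.304×10⁻⁶ = 1257.81 K.
Then I = σT⁴ = 5.670×10⁻⁸×(1257.81)⁴ = 1.42×10⁵ W/m².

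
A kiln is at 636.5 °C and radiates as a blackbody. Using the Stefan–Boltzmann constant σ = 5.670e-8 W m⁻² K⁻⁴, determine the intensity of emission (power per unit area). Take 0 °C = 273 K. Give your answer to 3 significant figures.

I ≈ 3.88×10⁴ W/m²

T = 636.5 °C + 273 = 909.5 K.
Stefan–Boltzmann: I = σT⁴ = 5.670×10⁻⁸ × (909.5)⁴ = 3.88×10⁴ W/m².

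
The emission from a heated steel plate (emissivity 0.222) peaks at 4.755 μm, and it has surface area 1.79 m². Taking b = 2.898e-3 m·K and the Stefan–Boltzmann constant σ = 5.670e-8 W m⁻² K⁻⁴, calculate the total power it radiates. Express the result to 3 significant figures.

Wien's law: T = b/λ_max = 2.898×10⁻³/4.755×10⁻⁶ = 609.464 K.
Area A = 1.79 m².
Then P = εσAT⁴ = 0.222×5.670×10⁻⁸×1.79×(609.464)⁴ = 3.11×10³ W.

P ≈ 3.11×10³ W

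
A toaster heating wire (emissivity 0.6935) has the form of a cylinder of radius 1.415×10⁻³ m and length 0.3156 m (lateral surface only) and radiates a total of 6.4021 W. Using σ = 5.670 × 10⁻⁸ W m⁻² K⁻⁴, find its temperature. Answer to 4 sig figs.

Lateral area A = 2πrL = 2π×1.415×10⁻³×0.3156 = 2.80591×10⁻³ m².
P = εσAT⁴ ⇒ T = (P/(εσA))^(1/4) = (6.4021/(0.6935×5.670×10⁻⁸×2.80591×10⁻³))^(1/4) = 490.8 K.

T ≈ 490.8 K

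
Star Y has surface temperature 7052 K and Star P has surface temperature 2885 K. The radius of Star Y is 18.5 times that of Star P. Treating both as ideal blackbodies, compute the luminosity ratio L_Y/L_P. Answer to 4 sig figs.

L_Y/L_P ≈ 1.222×10⁴

L ∝ R²T⁴, so L_Y/L_P = (R_Y/R_P)²(T_Y/T_P)⁴ = (18.5)² × (7052/2885)⁴ = 342.25 × 35.6998 = 1.222×10⁴.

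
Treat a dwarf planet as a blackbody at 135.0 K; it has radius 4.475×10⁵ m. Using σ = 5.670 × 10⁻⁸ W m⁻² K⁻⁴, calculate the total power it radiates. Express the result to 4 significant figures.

P ≈ 4.739×10¹³ W

Surface area A = 4πR² = 4π(4.475×10⁵ m)² = 2.51649×10¹² m².
P = σAT⁴ = 5.670×10⁻⁸ × 2.51649×10¹² × (135.0)⁴ = 4.739×10¹³ W.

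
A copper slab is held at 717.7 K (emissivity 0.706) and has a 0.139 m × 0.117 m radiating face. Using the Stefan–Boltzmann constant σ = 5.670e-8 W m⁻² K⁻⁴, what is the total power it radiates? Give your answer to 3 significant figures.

Area A = 0.139 × 0.117 = 0.016263 m².
P = εσAT⁴ = 0.706 × 5.670×10⁻⁸ × 0.016263 × (717.7)⁴ = 173 W.

P ≈ 173 W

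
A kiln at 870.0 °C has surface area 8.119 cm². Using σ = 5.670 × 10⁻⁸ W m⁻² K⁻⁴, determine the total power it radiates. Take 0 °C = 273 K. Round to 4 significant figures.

P ≈ 78.57 W

T = 870.0 °C + 273 = 1143.0 K.
Area A = 8.119 cm² = 8.119×10⁻⁴ m².
P = σAT⁴ = 5.670×10⁻⁸ × 8.119×10⁻⁴ × (1143.0)⁴ = 78.57 W.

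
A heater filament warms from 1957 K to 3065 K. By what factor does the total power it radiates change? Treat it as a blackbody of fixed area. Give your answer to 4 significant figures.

P ∝ T⁴, so P₂/P₁ = (T₂/T₁)⁴ = (3065/1957)⁴ = (1.56617)⁴ = 6.017.

P₂/P₁ ≈ 6.017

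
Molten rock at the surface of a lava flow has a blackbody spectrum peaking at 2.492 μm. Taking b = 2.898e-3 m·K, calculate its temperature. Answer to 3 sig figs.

T ≈ 1.16×10³ K

Wien's law gives T = b/λ_max = (2.898×10⁻³ m·K)/(2.492×10⁻⁶ m) = 1.16×10³ K.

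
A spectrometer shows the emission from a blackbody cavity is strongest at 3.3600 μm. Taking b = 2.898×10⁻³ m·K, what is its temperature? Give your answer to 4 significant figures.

T ≈ 862.5 K

Wien's law gives T = b/λ_max = (2.898×10⁻³ m·K)/(3.3600×10⁻⁶ m) = 862.5 K.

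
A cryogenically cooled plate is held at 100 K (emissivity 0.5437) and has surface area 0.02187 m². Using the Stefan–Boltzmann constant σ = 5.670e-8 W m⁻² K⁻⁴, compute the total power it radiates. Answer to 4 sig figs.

P ≈ 0.06742 W

Area A = 0.02187 m².
P = εσAT⁴ = 0.5437 × 5.670×10⁻⁸ × 0.02187 × (100)⁴ = 0.06742 W.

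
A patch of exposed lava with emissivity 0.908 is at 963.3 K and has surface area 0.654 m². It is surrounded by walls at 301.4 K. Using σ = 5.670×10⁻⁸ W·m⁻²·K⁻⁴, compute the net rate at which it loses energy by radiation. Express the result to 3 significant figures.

Area A = 0.654 m².
Net radiated power P_net = εσA(T⁴ − T₀⁴) = 0.908×5.670×10⁻⁸×0.654×(963.3⁴ − 301.4⁴).
T⁴ − T₀⁴ = 8.61085×10¹¹ − 8.25226×10⁹ = 8.52833×10¹¹ K⁴, so P_net = 2.87×10⁴ W.

Net loss ≈ 2.87×10⁴ W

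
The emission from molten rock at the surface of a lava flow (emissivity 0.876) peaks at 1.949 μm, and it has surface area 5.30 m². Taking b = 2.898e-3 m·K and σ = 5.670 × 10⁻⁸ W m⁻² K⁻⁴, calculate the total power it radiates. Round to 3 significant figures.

Wien's law: T = b/λ_max = 2.898×10⁻³/1.949×10⁻⁶ = 1486.92 K.
Area A = 5.30 m².
Then P = εσAT⁴ = 0.876×5.670×10⁻⁸×5.30×(1486.92)⁴ = 1.29×10⁶ W.

P ≈ 1.29×10⁶ W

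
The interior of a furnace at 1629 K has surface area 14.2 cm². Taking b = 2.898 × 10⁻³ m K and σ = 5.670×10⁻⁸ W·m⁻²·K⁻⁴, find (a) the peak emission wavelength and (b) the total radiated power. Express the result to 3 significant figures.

λ_max ≈ 1.78 μm; P ≈ 567 W

(a) λ_max = b/T = 2.898×10⁻³/1629 = 1.779×10⁻⁶ m = 1.78 μm.
Area A = 14.2 cm² = 1.42×10⁻³ m².
(b) P = σAT⁴ = 5.670×10⁻⁸×1.42×10⁻³×(1629)⁴ = 567 W.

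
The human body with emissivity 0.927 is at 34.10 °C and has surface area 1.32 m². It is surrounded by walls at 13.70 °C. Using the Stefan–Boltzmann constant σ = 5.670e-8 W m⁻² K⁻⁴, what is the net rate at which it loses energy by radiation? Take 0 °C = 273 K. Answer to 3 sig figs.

T = 34.10 °C + 273 = 307.10 K.
Surroundings: T = 13.70 °C + 273 = 286.70 K.
Area A = 1.32 m².
Net radiated power P_net = εσA(T⁴ − T₀⁴) = 0.927×5.670×10⁻⁸×1.32×(307.10⁴ − 286.70⁴).
T⁴ − T₀⁴ = 8.89445×10⁹ − 6.75633×10⁹ = 2.13812×10⁹ K⁴, so P_net = 148 W.

Net loss ≈ 148 W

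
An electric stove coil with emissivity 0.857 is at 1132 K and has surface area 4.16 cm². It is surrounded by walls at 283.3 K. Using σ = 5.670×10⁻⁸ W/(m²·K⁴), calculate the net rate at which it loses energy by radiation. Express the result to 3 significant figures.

Area A = 4.16 cm² = 4.16×10⁻⁴ m².
Net radiated power P_net = εσA(T⁴ − T₀⁴) = 0.857×5.670×10⁻⁸×4.16×10⁻⁴×(1132⁴ − 283.3⁴).
T⁴ − T₀⁴ = 1.64205×10¹² − 6.44149×10⁹ = 1.63561×10¹² K⁴, so P_net = 33.1 W.

Net loss ≈ 33.1 W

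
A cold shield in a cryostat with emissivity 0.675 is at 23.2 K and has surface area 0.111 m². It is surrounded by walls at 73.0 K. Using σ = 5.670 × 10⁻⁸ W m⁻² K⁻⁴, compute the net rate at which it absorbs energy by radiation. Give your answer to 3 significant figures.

Net gain ≈ 0.119 W

Area A = 0.111 m².
Net radiated power P_net = εσA(T⁴ − T₀⁴) = 0.675×5.670×10⁻⁸×0.111×(23.2⁴ − 73.0⁴).
T⁴ − T₀⁴ = 2.89702×10⁵ − 2.83982×10⁷ = -2.81085×10⁷ K⁴, so P_net = -0.119 W — negative, meaning a net gain of 0.119 W.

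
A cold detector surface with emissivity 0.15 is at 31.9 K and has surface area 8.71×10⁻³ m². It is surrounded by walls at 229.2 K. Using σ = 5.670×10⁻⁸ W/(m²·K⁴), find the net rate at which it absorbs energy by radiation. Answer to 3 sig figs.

Net gain ≈ 0.204 W

Area A = 8.71×10⁻³ m².
Net radiated power P_net = εσA(T⁴ − T₀⁴) = 0.15×5.670×10⁻⁸×8.71×10⁻³×(31.9⁴ − 229.2⁴).
T⁴ − T₀⁴ = 1.03553×10⁶ − 2.75968×10⁹ = -2.75864×10⁹ K⁴, so P_net = -0.204 W — negative, meaning a net gain of 0.204 W.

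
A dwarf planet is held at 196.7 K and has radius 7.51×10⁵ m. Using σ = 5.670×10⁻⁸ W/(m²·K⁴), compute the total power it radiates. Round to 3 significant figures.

P ≈ 6.02×10¹⁴ W

Surface area A = 4πR² = 4π(7.51×10⁵ m)² = 7.08745×10¹² m².
P = σAT⁴ = 5.670×10⁻⁸ × 7.08745×10¹² × (196.7)⁴ = 6.02×10¹⁴ W.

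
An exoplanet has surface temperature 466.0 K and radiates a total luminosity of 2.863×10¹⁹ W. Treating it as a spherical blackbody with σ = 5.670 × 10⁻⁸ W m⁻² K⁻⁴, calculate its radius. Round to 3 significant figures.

L = 4πR²σT⁴ ⇒ R = √(L/(4πσT⁴)).
σT⁴ = 2673.79 W/m², so R = √(2.863×10¹⁹/(4π×2673.79)) = 2.92×10⁷ m.

R ≈ 2.92×10⁷ m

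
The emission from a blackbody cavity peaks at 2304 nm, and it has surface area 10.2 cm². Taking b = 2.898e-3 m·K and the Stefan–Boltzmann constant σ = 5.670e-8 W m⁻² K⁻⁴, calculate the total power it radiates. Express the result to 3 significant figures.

Wien's law: T = b/λ_max = 2.898×10⁻³/2.304×10⁻⁶ = 1257.81 K.
Area A = 10.2 cm² = 1.02×10⁻³ m².
Then P = σAT⁴ = 5.670×10⁻⁸×1.02×10⁻³×(1257.81)⁴ = 145 W.

P ≈ 145 W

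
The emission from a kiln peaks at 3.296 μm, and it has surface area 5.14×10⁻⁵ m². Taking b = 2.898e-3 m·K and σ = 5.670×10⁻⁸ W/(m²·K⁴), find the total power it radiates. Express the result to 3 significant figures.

Wien's law: T = b/λ_max = 2.898×10⁻³/3.296×10⁻⁶ = 879.248 K.
Area A = 5.14×10⁻⁵ m².
Then P = σAT⁴ = 5.670×10⁻⁸×5.14×10⁻⁵×(879.248)⁴ = 1.74 W.

P ≈ 1.74 W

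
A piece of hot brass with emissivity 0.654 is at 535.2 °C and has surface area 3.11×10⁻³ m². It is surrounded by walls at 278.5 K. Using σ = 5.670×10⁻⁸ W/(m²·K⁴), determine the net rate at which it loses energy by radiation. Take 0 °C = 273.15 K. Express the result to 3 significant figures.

Net loss ≈ 48.5 W

T = 535.2 °C + 273.15 = 808.35 K.
Area A = 3.11×10⁻³ m².
Net radiated power P_net = εσA(T⁴ − T₀⁴) = 0.654×5.670×10⁻⁸×3.11×10⁻³×(808.35⁴ − 278.5⁴).
T⁴ − T₀⁴ = 4.26970×10¹¹ − 6.01590×10⁹ = 4.20954×10¹¹ K⁴, so P_net = 48.5 W.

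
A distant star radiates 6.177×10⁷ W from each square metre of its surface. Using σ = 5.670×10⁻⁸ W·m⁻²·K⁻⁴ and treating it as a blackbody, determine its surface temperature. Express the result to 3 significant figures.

I = σT⁴, so T = (I/σ)^(1/4) = (6.177×10⁷/(5.670×10⁻⁸))^(1/4) = 5.75×10³ K.

T ≈ 5.75×10³ K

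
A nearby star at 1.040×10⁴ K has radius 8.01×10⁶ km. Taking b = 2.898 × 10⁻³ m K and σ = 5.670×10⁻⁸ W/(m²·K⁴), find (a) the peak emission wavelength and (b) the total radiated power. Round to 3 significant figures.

(a) λ_max = b/T = 2.898×10⁻³/1.040×10⁴ = 2.787×10⁻⁷ m = 279 nm.
Surface area A = 4πR² = 4π(8.01×10⁹ m)² = 8.06260×10²⁰ m².
(b) P = σAT⁴ = 5.670×10⁻⁸×8.06260×10²⁰×(1.040×10⁴)⁴ = 5.35×10²⁹ W.

λ_max ≈ 279 nm; P ≈ 5.35×10²⁹ W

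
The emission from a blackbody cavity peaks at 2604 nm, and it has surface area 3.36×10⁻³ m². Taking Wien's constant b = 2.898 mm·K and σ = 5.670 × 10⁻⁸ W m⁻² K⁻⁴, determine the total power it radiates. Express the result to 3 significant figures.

P ≈ 292 W

Wien's law: T = b/λ_max = 2.898×10⁻³/2.604×10⁻⁶ = 1112.90 K.
Area A = 3.36×10⁻³ m².
Then P = σAT⁴ = 5.670×10⁻⁸×3.36×10⁻³×(1112.90)⁴ = 292 W.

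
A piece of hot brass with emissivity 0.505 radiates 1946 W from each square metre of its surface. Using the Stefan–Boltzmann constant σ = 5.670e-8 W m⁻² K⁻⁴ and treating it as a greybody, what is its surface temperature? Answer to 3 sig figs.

T ≈ 511 K

I = εσT⁴, so T = (I/εσ)^(1/4) = (1946/(0.505×5.670×10⁻⁸))^(1/4) = 511 K.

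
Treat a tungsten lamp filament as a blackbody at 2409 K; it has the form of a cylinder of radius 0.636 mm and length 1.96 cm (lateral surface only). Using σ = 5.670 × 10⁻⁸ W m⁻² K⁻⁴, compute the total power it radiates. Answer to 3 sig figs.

Lateral area A = 2πrL = 2π×6.36×10⁻⁴×0.0196 = 7.83237×10⁻⁵ m².
P = σAT⁴ = 5.670×10⁻⁸ × 7.83237×10⁻⁵ × (2409)⁴ = 150 W.

P ≈ 150 W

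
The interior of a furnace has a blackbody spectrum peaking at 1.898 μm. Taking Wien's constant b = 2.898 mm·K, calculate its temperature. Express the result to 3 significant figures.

T ≈ 1.53×10³ K

Wien's law gives T = b/λ_max = (2.898×10⁻³ m·K)/(1.898×10⁻⁶ m) = 1.53×10³ K.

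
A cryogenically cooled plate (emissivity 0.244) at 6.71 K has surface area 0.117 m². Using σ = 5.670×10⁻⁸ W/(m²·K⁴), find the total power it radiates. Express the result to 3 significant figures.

Area A = 0.117 m².
P = εσAT⁴ = 0.244 × 5.670×10⁻⁸ × 0.117 × (6.71)⁴ = 3.28×10⁻⁶ W.

P ≈ 3.28×10⁻⁶ W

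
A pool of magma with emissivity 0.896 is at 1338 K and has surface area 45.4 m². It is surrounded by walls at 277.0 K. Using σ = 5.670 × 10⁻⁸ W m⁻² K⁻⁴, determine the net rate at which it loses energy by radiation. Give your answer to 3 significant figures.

Net loss ≈ 7.38×10⁶ W

Area A = 45.4 m².
Net radiated power P_net = εσA(T⁴ − T₀⁴) = 0.896×5.670×10⁻⁸×45.4×(1338⁴ − 277.0⁴).
T⁴ − T₀⁴ = 3.20497×10¹² − 5.88734×10⁹ = 3.19908×10¹² K⁴, so P_net = 7.38×10⁶ W.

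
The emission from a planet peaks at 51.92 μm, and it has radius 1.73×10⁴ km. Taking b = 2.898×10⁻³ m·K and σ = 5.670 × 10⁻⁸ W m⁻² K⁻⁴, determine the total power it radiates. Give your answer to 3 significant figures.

P ≈ 2.07×10¹⁵ W

Wien's law: T = b/λ_max = 2.898×10⁻³/5.192×10⁻⁵ = 55.8166 K.
Surface area A = 4πR² = 4π(1.73×10⁷ m)² = 3.76099×10¹⁵ m².
Then P = σAT⁴ = 5.670×10⁻⁸×3.76099×10¹⁵×(55.8166)⁴ = 2.07×10¹⁵ W.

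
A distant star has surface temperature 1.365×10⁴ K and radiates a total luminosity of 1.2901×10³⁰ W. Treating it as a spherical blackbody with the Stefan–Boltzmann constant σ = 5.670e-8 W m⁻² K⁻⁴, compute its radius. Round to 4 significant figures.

R ≈ 7.222×10⁹ m

L = 4πR²σT⁴ ⇒ R = √(L/(4πσT⁴)).
σT⁴ = 1.96840×10⁹ W/m², so R = √(1.2901×10³⁰/(4π×1.96840×10⁹)) = 7.222×10⁹ m.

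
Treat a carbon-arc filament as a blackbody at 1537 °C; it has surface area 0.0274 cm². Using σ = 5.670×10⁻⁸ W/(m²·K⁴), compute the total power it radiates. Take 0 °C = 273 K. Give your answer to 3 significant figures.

P ≈ 1.67 W

T = 1537 °C + 273 = 1810 K.
Area A = 0.0274 cm² = 2.74×10⁻⁶ m².
P = σAT⁴ = 5.670×10⁻⁸ × 2.74×10⁻⁶ × (1810)⁴ = 1.67 W.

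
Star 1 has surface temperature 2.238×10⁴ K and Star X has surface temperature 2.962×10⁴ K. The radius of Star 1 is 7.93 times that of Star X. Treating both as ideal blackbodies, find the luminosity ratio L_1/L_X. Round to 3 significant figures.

L ∝ R²T⁴, so L_1/L_X = (R_1/R_X)²(T_1/T_X)⁴ = (7.93)² × (2.238×10⁴/2.962×10⁴)⁴ = 62.8849 × 0.325912 = 20.5.

L_1/L_X ≈ 20.5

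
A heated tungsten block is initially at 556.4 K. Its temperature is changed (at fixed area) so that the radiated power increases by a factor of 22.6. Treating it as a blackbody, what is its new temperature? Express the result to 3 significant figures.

P ∝ T⁴, so T₂/T₁ = (P₂/P₁)^(1/4) = (22.6)^(1/4) = 2.18035.
T₂ = 556.4 × 2.18035 = 1.21×10³ K.

T₂ ≈ 1.21×10³ K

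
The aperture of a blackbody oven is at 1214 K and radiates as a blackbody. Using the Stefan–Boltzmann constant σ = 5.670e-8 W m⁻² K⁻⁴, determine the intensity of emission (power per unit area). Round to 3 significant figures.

I ≈ 1.23×10⁵ W/m²

Stefan–Boltzmann: I = σT⁴ = 5.670×10⁻⁸ × (1214)⁴ = 1.23×10⁵ W/m².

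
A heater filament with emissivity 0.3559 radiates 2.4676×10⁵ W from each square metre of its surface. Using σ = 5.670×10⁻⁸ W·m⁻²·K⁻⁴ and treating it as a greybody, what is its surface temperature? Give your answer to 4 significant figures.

I = εσT⁴, so T = (I/εσ)^(1/4) = (2.4676×10⁵/(0.3559×5.670×10⁻⁸))^(1/4) = 1870 K.

T ≈ 1870 K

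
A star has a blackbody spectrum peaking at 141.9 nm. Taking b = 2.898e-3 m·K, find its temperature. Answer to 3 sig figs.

T ≈ 2.04×10⁴ K

Wien's law gives T = b/λ_max = (2.898×10⁻³ m·K)/(1.419×10⁻⁷ m) = 2.04×10⁴ K.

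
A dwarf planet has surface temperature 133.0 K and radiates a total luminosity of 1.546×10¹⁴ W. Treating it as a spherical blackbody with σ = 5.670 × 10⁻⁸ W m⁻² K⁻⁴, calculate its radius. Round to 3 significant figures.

L = 4πR²σT⁴ ⇒ R = √(L/(4πσT⁴)).
σT⁴ = 17.7415 W/m², so R = √(1.546×10¹⁴/(4π×17.7415)) = 8.33×10⁵ m.

R ≈ 8.33×10⁵ m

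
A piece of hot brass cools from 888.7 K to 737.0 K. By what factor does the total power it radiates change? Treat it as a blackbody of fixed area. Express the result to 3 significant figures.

P₂/P₁ ≈ 0.473

P ∝ T⁴, so P₂/P₁ = (T₂/T₁)⁴ = (737.0/888.7)⁴ = (0.829301)⁴ = 0.473.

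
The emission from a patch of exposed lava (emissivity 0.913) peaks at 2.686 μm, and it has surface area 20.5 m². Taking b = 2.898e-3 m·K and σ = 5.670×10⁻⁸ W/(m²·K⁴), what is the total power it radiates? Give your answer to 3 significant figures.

Wien's law: T = b/λ_max = 2.898×10⁻³/2.686×10⁻⁶ = 1078.93 K.
Area A = 20.5 m².
Then P = εσAT⁴ = 0.913×5.670×10⁻⁸×20.5×(1078.93)⁴ = 1.44×10⁶ W.

P ≈ 1.44×10⁶ W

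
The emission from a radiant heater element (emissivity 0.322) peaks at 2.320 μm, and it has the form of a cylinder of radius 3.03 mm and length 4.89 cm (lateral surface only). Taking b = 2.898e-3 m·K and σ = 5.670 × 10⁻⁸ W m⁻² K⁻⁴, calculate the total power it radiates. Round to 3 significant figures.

Wien's law: T = b/λ_max = 2.898×10⁻³/2.320×10⁻⁶ = 1249.14 K.
Lateral area A = 2πrL = 2π×3.03×10⁻³×0.0489 = 9.30961×10⁻⁴ m².
Then P = εσAT⁴ = 0.322×5.670×10⁻⁸×9.30961×10⁻⁴×(1249.14)⁴ = 41.4 W.

P ≈ 41.4 W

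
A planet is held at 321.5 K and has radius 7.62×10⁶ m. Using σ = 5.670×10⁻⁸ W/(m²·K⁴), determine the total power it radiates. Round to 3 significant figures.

P ≈ 4.42×10¹⁷ W

Surface area A = 4πR² = 4π(7.62×10⁶ m)² = 7.29659×10¹⁴ m².
P = σAT⁴ = 5.670×10⁻⁸ × 7.29659×10¹⁴ × (321.5)⁴ = 4.42×10¹⁷ W.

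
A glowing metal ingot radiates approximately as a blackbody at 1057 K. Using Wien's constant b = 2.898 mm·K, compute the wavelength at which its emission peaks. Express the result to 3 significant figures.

Wien's displacement law: λ_max = b/T = (2.898×10⁻³ m·K)/(1057 K) = 2.742×10⁻⁶ m.
That is 2.74 μm, in the infrared range.

λ_max ≈ 2.74 μm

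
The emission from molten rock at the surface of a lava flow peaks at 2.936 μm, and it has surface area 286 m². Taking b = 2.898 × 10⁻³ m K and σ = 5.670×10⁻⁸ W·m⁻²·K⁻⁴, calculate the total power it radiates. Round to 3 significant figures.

Wien's law: T = b/λ_max = 2.898×10⁻³/2.936×10⁻⁶ = 987.057 K.
Area A = 286 m².
Then P = σAT⁴ = 5.670×10⁻⁸×286×(987.057)⁴ = 1.54×10⁷ W.

P ≈ 1.54×10⁷ W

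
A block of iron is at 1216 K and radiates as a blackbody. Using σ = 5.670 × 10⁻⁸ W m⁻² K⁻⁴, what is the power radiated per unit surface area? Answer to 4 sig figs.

I ≈ 1.240×10⁵ W/m²

Stefan–Boltzmann: I = σT⁴ = 5.670×10⁻⁸ × (1216)⁴ = 1.240×10⁵ W/m².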